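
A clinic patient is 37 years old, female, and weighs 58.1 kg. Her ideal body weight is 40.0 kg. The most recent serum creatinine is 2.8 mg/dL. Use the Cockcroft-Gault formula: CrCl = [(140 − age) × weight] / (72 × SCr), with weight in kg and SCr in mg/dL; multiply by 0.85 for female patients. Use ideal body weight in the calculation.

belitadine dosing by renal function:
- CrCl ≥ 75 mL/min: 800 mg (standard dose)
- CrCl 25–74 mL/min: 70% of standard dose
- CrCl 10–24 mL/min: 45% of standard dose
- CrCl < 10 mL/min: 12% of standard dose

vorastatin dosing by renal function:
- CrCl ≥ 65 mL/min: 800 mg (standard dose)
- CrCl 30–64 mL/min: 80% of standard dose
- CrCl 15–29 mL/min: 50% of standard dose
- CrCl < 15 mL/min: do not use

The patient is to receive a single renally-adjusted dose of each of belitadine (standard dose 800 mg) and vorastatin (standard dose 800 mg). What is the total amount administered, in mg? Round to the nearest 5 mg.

CrCl = (140 − 37) × 40 / (72 × 2.8) × 0.85 = 4120.0 / 201.60 × 0.85 ≈ 17.4 mL/min
CrCl ≈ 17 mL/min.
belitadine: 10–24 mL/min → 45% of 800 mg = 360 mg.
vorastatin: 15–29 mL/min → 50% of 800 mg = 400 mg.
Total = 360 + 400 = 760 mg.

760 mg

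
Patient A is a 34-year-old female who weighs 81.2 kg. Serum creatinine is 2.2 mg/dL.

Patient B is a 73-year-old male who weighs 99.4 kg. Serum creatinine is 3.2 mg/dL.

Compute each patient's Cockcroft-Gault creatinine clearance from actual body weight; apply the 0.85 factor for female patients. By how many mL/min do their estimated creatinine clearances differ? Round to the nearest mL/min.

Patient A: CrCl = (140 − 34) × 81.2 / (72 × 2.2) × 0.85 = 8607.2 / 158.40 × 0.85 ≈ 46.2 mL/min
Patient B: CrCl = (140 − 73) × 99.4 / (72 × 3.2) = 6659.8 / 230.40 ≈ 28.9 mL/min
|46.2 − 28.9| = 17.3 mL/min

17 mL/min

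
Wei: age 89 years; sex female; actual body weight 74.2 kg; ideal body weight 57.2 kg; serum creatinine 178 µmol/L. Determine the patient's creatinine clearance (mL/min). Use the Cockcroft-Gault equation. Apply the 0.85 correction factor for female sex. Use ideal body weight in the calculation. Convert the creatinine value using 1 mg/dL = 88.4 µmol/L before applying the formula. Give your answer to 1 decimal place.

17.1 mL/min

SCr = 178 / 88.4 = 2.014 mg/dL
CrCl = (140 − 89) × 57.2 / (72 × 2.014) × 0.85 = 2917.2 / 145.01 × 0.85 ≈ 17.1 mL/min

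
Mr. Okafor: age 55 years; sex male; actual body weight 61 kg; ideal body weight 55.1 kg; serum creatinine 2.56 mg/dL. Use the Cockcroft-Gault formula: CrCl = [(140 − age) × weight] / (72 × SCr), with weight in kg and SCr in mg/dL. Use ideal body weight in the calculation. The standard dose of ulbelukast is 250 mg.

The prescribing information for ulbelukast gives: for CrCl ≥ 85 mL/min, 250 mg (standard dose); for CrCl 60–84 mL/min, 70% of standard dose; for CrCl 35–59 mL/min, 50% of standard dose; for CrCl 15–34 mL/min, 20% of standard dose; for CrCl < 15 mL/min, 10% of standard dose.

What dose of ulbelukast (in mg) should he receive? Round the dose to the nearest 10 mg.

CrCl = (140 − 55) × 55.1 / (72 × 2.56) = 4683.5 / 184.32 ≈ 25.4 mL/min
CrCl ≈ 25 mL/min → bracket 15–34 mL/min.
20% of 250 mg = 50 mg

50 mg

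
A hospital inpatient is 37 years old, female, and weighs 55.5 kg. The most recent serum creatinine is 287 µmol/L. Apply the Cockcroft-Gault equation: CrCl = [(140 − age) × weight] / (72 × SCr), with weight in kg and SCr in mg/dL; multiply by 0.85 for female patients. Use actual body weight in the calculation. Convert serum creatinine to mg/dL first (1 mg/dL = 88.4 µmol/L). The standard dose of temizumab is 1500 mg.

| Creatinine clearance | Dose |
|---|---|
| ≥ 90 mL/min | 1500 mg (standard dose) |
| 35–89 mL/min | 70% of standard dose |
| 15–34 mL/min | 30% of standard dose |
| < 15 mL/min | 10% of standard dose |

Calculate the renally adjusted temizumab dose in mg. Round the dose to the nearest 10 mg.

450 mg

SCr = 287 / 88.4 = 3.247 mg/dL
CrCl = (140 − 37) × 55.5 / (72 × 3.247) × 0.85 = 5716.5 / 233.78 × 0.85 ≈ 20.8 mL/min
CrCl ≈ 21 mL/min → bracket 15–34 mL/min.
30% of 1500 mg = 450 mg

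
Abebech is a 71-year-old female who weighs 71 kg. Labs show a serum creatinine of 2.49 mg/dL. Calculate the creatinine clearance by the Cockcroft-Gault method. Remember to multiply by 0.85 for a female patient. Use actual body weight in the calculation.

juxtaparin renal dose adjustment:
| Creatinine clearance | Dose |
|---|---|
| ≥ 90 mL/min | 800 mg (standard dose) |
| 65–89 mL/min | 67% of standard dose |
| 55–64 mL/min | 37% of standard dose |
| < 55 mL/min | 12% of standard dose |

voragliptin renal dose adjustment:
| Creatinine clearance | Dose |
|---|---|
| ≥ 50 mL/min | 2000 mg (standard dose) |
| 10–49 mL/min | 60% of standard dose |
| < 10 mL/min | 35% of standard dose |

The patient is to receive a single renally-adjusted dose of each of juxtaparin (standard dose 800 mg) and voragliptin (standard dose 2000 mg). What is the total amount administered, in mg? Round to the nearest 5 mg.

CrCl = (140 − 71) × 71 / (72 × 2.49) × 0.85 = 4899.0 / 179.28 × 0.85 ≈ 23.2 mL/min
CrCl ≈ 23 mL/min.
juxtaparin: < 55 mL/min → 12% of 800 mg = 96 mg.
voragliptin: 10–49 mL/min → 60% of 2000 mg = 1200 mg.
Total = 96 + 1200 = 1296 mg.

1295 mg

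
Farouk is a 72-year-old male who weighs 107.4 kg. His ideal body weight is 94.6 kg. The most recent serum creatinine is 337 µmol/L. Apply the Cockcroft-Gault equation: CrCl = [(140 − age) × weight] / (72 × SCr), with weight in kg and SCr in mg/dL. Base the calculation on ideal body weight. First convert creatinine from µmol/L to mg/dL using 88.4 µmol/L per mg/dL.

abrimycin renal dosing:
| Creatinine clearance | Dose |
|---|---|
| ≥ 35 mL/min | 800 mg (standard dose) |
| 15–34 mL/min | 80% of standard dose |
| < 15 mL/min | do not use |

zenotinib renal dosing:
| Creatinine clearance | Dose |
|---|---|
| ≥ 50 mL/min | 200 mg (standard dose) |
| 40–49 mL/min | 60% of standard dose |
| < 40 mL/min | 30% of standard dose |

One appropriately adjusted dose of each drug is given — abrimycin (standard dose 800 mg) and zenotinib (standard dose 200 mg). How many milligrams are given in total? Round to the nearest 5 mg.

700 mg

SCr = 337 / 88.4 = 3.812 mg/dL
CrCl = (140 − 72) × 94.6 / (72 × 3.812) = 6432.8 / 274.46 ≈ 23.4 mL/min
CrCl ≈ 23 mL/min.
abrimycin: 15–34 mL/min → 80% of 800 mg = 640 mg.
zenotinib: < 40 mL/min → 30% of 200 mg = 60 mg.
Total = 640 + 60 = 700 mg.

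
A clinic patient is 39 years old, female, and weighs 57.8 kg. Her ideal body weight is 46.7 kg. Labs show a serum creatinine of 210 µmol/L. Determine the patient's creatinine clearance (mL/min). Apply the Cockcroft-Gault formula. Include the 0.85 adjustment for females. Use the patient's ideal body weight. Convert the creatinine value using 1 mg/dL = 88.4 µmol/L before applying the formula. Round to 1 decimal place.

23.4 mL/min

SCr = 210 / 88.4 = 2.376 mg/dL
CrCl = (140 − 39) × 46.7 / (72 × 2.376) × 0.85 = 4716.7 / 171.07 × 0.85 ≈ 23.4 mL/min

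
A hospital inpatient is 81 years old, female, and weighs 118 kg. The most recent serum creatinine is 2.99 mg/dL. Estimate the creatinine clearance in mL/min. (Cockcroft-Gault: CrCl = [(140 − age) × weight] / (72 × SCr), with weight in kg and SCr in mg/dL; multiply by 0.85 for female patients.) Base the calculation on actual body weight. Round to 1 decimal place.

27.5 mL/min

CrCl = (140 − 81) × 118 / (72 × 2.99) × 0.85 = 6962.0 / 215.28 × 0.85 ≈ 27.5 mL/min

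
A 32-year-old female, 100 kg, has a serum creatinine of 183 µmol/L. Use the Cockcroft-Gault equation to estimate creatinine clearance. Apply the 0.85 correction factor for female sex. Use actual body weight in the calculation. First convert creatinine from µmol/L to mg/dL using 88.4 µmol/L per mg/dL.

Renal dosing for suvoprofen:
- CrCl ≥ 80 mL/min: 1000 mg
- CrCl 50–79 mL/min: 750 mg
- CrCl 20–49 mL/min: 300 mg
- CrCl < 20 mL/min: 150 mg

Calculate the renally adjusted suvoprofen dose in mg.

SCr = 183 / 88.4 = 2.07 mg/dL
CrCl = (140 − 32) × 100 / (72 × 2.07) × 0.85 = 10800.0 / 149.04 × 0.85 ≈ 61.6 mL/min
CrCl ≈ 62 mL/min → bracket 50–79 mL/min.
Dose for this bracket: 750 mg.

750 mg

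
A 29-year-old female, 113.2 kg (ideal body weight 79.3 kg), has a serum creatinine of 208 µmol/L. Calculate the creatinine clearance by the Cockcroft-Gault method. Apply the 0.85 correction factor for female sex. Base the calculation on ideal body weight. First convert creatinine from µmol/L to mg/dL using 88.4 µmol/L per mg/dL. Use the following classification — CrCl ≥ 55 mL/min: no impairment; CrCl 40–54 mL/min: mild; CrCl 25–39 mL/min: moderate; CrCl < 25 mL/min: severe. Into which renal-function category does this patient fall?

SCr = 208 / 88.4 = 2.353 mg/dL
CrCl = (140 − 29) × 79.3 / (72 × 2.353) × 0.85 = 8802.3 / 169.42 × 0.85 ≈ 44.2 mL/min
44 mL/min falls in the 'mild' range.

mild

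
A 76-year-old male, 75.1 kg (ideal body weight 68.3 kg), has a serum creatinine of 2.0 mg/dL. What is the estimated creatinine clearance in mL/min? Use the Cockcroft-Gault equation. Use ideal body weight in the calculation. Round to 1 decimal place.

30.4 mL/min

CrCl = (140 − 76) × 68.3 / (72 × 2) = 4371.2 / 144.00 ≈ 30.4 mL/min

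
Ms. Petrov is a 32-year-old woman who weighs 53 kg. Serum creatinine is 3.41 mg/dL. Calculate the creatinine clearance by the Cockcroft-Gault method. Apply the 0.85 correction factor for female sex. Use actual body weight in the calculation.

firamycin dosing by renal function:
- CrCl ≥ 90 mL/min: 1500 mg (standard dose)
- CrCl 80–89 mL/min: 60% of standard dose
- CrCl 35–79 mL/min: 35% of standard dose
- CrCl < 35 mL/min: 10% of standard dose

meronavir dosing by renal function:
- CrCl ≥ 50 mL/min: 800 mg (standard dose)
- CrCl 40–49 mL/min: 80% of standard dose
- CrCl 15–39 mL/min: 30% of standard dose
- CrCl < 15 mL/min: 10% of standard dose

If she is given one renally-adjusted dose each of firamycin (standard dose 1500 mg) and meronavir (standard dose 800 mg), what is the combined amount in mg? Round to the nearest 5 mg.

CrCl = (140 − 32) × 53 / (72 × 3.41) × 0.85 = 5724.0 / 245.52 × 0.85 ≈ 19.8 mL/min
CrCl ≈ 20 mL/min.
firamycin: < 35 mL/min → 10% of 1500 mg = 150 mg.
meronavir: 15–39 mL/min → 30% of 800 mg = 240 mg.
Total = 150 + 240 = 390 mg.

390 mg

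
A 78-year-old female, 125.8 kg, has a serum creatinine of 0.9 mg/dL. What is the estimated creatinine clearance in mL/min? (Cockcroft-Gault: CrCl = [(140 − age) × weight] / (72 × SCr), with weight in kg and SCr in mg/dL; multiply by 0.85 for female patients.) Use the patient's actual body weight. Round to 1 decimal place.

CrCl = (140 − 78) × 125.8 / (72 × 0.9) × 0.85 = 7799.6 / 64.80 × 0.85 ≈ 102.3 mL/min

102.3 mL/min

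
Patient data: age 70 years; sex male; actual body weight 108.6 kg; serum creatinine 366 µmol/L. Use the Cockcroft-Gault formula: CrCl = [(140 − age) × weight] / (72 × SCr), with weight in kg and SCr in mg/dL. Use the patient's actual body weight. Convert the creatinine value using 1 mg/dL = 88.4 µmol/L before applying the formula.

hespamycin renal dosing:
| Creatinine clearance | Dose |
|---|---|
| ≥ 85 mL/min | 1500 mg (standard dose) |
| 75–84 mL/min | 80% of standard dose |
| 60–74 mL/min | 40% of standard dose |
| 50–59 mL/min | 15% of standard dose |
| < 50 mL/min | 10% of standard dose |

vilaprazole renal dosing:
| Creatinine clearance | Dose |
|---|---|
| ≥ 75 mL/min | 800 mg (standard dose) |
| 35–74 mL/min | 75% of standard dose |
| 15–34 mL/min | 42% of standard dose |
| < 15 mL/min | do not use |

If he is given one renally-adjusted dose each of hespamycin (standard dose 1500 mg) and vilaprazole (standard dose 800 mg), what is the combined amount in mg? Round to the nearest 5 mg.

SCr = 366 / 88.4 = 4.14 mg/dL
CrCl = (140 − 70) × 108.6 / (72 × 4.14) = 7602.0 / 298.08 ≈ 25.5 mL/min
CrCl ≈ 26 mL/min.
hespamycin: < 50 mL/min → 10% of 1500 mg = 150 mg.
vilaprazole: 15–34 mL/min → 42% of 800 mg = 336 mg.
Total = 150 + 336 = 486 mg.

485 mg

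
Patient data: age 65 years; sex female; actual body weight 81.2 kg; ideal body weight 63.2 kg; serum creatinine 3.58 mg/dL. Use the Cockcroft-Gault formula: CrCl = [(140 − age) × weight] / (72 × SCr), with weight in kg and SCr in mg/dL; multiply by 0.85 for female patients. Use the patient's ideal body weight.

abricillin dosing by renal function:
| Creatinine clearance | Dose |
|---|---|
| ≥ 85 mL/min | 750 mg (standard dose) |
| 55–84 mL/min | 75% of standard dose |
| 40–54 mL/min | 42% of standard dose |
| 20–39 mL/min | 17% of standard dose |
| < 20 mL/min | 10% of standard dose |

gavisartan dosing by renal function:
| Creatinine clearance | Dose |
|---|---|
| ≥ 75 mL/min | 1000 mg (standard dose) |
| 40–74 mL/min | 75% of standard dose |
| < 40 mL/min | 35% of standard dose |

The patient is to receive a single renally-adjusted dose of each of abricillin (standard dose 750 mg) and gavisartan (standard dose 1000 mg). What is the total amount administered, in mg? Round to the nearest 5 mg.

CrCl = (140 − 65) × 63.2 / (72 × 3.58) × 0.85 = 4740.0 / 257.76 × 0.85 ≈ 15.6 mL/min
CrCl ≈ 16 mL/min.
abricillin: < 20 mL/min → 10% of 750 mg = 75 mg.
gavisartan: < 40 mL/min → 35% of 1000 mg = 350 mg.
Total = 75 + 350 = 425 mg.

425 mg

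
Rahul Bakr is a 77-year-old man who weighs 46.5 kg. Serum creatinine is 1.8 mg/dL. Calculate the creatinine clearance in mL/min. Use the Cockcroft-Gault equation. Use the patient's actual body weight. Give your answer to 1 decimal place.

22.6 mL/min

CrCl = (140 − 77) × 46.5 / (72 × 1.8) = 2929.5 / 129.60 ≈ 22.6 mL/min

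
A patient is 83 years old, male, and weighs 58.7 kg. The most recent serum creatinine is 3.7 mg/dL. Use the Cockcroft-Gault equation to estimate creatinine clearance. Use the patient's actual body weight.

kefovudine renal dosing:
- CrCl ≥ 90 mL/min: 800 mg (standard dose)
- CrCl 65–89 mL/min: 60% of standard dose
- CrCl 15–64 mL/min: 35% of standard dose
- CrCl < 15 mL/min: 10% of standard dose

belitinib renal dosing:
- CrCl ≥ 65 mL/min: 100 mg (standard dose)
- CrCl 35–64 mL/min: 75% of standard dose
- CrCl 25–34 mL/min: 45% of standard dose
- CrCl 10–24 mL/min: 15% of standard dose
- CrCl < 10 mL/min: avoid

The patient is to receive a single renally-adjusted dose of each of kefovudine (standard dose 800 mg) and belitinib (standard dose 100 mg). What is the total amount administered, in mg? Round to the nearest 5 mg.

CrCl = (140 − 83) × 58.7 / (72 × 3.7) = 3345.9 / 266.40 ≈ 12.6 mL/min
CrCl ≈ 13 mL/min.
kefovudine: < 15 mL/min → 10% of 800 mg = 80 mg.
belitinib: 10–24 mL/min → 15% of 100 mg = 15 mg.
Total = 80 + 15 = 95 mg.

95 mg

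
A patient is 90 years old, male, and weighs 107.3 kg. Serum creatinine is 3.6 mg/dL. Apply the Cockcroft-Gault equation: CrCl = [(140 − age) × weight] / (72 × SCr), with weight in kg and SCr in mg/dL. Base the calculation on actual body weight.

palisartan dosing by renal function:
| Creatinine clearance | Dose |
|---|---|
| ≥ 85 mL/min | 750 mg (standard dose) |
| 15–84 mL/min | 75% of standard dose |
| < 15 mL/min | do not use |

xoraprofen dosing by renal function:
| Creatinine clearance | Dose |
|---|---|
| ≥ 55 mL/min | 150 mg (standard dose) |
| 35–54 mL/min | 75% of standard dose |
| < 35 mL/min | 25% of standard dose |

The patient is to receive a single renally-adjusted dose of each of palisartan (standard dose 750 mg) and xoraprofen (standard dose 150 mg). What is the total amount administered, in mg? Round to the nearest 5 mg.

CrCl = (140 − 90) × 107.3 / (72 × 3.6) = 5365.0 / 259.20 ≈ 20.7 mL/min
CrCl ≈ 21 mL/min.
palisartan: 15–84 mL/min → 75% of 750 mg = 562.5 mg.
xoraprofen: < 35 mL/min → 25% of 150 mg = 37.5 mg.
Total = 562.5 + 37.5 = 600 mg.

600 mg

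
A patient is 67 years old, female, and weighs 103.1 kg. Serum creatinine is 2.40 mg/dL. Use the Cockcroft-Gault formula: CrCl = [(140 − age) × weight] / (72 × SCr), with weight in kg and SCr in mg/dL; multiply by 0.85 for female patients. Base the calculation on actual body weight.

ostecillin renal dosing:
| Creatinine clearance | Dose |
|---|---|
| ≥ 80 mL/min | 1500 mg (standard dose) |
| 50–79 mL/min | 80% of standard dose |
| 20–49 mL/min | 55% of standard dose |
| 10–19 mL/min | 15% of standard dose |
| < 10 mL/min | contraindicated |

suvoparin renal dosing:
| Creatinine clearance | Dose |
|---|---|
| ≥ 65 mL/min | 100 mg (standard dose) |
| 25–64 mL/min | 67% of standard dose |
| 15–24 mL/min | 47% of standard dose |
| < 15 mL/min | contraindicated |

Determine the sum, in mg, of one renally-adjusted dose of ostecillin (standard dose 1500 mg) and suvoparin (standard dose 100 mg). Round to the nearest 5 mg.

CrCl = (140 − 67) × 103.1 / (72 × 2.4) × 0.85 = 7526.3 / 172.80 × 0.85 ≈ 37.0 mL/min
CrCl ≈ 37 mL/min.
ostecillin: 20–49 mL/min → 55% of 1500 mg = 825 mg.
suvoparin: 25–64 mL/min → 67% of 100 mg = 67 mg.
Total = 825 + 67 = 892 mg.

890 mg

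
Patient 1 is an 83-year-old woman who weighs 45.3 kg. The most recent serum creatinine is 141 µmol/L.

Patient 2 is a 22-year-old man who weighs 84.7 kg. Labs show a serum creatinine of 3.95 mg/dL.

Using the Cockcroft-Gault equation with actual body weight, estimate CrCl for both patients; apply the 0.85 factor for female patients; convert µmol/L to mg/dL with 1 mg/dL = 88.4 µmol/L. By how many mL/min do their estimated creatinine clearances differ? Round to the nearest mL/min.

16 mL/min

Patient 1: SCr = 141 / 88.4 = 1.595 mg/dL
Patient 1: CrCl = (140 − 83) × 45.3 / (72 × 1.595) × 0.85 = 2582.1 / 114.84 × 0.85 ≈ 19.1 mL/min
Patient 2: CrCl = (140 − 22) × 84.7 / (72 × 3.95) = 9994.6 / 284.40 ≈ 35.1 mL/min
|19.1 − 35.1| = 16.0 mL/min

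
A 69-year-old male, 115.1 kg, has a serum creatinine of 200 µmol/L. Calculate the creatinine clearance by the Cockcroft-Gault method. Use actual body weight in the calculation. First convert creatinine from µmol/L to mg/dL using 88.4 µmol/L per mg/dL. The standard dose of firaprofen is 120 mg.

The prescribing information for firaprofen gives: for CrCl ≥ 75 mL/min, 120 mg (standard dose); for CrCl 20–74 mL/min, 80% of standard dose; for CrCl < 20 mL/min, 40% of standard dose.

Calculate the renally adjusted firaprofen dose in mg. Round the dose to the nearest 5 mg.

95 mg

SCr = 200 / 88.4 = 2.262 mg/dL
CrCl = (140 − 69) × 115.1 / (72 × 2.262) = 8172.1 / 162.86 ≈ 50.2 mL/min
CrCl ≈ 50 mL/min → bracket 20–74 mL/min.
80% of 120 mg = 96 mg → 95 mg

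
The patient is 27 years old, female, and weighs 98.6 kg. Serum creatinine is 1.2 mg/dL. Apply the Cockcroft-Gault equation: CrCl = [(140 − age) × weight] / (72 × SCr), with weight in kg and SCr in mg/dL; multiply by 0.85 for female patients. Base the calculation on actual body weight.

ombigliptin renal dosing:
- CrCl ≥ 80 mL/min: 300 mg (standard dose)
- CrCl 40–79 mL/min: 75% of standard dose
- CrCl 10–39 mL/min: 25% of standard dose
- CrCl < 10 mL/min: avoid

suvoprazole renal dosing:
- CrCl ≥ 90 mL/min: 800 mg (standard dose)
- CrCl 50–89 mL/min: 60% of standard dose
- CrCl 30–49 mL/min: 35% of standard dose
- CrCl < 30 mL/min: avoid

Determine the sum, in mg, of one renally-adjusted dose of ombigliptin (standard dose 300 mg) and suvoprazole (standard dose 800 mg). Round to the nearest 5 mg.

CrCl = (140 − 27) × 98.6 / (72 × 1.2) × 0.85 = 11141.8 / 86.40 × 0.85 ≈ 109.6 mL/min
CrCl ≈ 110 mL/min.
ombigliptin: ≥ 80 mL/min → 100% of 300 mg = 300 mg.
suvoprazole: ≥ 90 mL/min → 100% of 800 mg = 800 mg.
Total = 300 + 800 = 1100 mg.

1100 mg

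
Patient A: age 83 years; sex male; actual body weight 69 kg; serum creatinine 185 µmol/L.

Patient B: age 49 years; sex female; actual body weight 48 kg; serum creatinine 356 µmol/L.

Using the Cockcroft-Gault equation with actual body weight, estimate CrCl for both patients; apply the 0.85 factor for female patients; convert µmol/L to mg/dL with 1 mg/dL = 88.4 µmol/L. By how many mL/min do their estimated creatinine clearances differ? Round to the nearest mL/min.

Patient A: SCr = 185 / 88.4 = 2.093 mg/dL
Patient A: CrCl = (140 − 83) × 69 / (72 × 2.093) = 3933.0 / 150.70 ≈ 26.1 mL/min
Patient B: SCr = 356 / 88.4 = 4.027 mg/dL
Patient B: CrCl = (140 − 49) × 48 / (72 × 4.027) × 0.85 = 4368.0 / 289.94 × 0.85 ≈ 12.8 mL/min
|26.1 − 12.8| = 13.3 mL/min

13 mL/min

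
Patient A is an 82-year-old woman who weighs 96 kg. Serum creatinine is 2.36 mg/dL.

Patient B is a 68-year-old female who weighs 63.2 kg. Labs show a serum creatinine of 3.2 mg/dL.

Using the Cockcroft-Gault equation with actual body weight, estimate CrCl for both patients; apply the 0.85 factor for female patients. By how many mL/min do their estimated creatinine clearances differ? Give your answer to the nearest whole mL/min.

Patient A: CrCl = (140 − 82) × 96 / (72 × 2.36) × 0.85 = 5568.0 / 169.92 × 0.85 ≈ 27.9 mL/min
Patient B: CrCl = (140 − 68) × 63.2 / (72 × 3.2) × 0.85 = 4550.4 / 230.40 × 0.85 ≈ 16.8 mL/min
|27.9 − 16.8| = 11.1 mL/min

11 mL/min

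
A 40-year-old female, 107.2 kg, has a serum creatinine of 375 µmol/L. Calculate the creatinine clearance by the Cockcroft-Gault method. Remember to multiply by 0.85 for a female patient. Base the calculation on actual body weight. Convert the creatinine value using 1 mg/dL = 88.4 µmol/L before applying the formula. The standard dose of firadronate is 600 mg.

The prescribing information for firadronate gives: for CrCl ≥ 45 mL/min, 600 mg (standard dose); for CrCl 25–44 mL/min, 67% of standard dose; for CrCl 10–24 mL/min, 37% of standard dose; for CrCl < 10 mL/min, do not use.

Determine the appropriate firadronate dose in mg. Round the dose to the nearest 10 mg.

SCr = 375 / 88.4 = 4.242 mg/dL
CrCl = (140 − 40) × 107.2 / (72 × 4.242) × 0.85 = 10720.0 / 305.42 × 0.85 ≈ 29.8 mL/min
CrCl ≈ 30 mL/min → bracket 25–44 mL/min.
67% of 600 mg = 402 mg → 400 mg

400 mg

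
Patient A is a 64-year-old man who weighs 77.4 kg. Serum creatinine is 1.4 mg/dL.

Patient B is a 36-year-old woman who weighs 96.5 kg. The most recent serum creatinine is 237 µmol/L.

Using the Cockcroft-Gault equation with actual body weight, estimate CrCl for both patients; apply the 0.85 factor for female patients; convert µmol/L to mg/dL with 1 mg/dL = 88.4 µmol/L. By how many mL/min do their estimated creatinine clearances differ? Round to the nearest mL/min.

Patient A: CrCl = (140 − 64) × 77.4 / (72 × 1.4) = 5882.4 / 100.80 ≈ 58.4 mL/min
Patient B: SCr = 237 / 88.4 = 2.681 mg/dL
Patient B: CrCl = (140 − 36) × 96.5 / (72 × 2.681) × 0.85 = 10036.0 / 193.03 × 0.85 ≈ 44.2 mL/min
|58.4 − 44.2| = 14.2 mL/min

14 mL/min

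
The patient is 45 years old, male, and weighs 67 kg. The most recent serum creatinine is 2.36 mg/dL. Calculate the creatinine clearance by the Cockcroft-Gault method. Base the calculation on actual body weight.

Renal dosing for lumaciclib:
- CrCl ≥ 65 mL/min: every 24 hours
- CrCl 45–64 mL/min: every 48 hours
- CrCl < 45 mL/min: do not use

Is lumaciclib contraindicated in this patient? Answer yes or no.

CrCl = (140 − 45) × 67 / (72 × 2.36) = 6365.0 / 169.92 ≈ 37.5 mL/min
CrCl ≈ 37 mL/min, which is < 45 mL/min.

yes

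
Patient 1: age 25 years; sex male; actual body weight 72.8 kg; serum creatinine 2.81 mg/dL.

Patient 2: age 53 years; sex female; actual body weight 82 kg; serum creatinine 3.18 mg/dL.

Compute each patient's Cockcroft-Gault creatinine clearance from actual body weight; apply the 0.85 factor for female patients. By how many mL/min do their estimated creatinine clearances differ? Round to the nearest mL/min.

Patient 1: CrCl = (140 − 25) × 72.8 / (72 × 2.81) = 8372.0 / 202.32 ≈ 41.4 mL/min
Patient 2: CrCl = (140 − 53) × 82 / (72 × 3.18) × 0.85 = 7134.0 / 228.96 × 0.85 ≈ 26.5 mL/min
|41.4 − 26.5| = 14.9 mL/min

15 mL/min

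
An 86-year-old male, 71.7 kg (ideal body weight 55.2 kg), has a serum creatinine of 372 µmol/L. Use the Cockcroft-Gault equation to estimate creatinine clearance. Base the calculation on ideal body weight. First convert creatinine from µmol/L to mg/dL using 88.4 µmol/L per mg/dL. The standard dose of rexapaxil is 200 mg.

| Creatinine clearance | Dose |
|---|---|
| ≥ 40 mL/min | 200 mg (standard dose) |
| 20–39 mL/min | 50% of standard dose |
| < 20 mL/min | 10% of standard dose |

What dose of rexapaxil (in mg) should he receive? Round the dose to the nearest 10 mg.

20 mg

SCr = 372 / 88.4 = 4.208 mg/dL
CrCl = (140 − 86) × 55.2 / (72 × 4.208) = 2980.8 / 302.98 ≈ 9.8 mL/min
CrCl ≈ 10 mL/min → bracket < 20 mL/min.
10% of 200 mg = 20 mg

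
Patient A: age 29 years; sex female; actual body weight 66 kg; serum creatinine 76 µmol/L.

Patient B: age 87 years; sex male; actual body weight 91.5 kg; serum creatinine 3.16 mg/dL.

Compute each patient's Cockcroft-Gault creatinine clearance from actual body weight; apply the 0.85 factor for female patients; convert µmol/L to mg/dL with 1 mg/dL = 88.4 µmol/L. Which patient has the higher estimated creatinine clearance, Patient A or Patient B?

Patient A

Patient A: SCr = 76 / 88.4 = 0.86 mg/dL
Patient A: CrCl = (140 − 29) × 66 / (72 × 0.86) × 0.85 = 7326.0 / 61.92 × 0.85 ≈ 100.6 mL/min
Patient B: CrCl = (140 − 87) × 91.5 / (72 × 3.16) = 4849.5 / 227.52 ≈ 21.3 mL/min
100.6 vs 21.3 mL/min → Patient A is higher.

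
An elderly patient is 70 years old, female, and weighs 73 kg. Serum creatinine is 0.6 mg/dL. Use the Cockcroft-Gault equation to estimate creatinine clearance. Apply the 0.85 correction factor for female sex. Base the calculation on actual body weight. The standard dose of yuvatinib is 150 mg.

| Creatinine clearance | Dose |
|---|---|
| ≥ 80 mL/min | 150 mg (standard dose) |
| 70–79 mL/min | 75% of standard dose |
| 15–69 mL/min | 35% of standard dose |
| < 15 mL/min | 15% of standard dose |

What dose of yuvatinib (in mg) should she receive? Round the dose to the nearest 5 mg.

CrCl = (140 − 70) × 73 / (72 × 0.6) × 0.85 = 5110.0 / 43.20 × 0.85 ≈ 100.5 mL/min
CrCl ≈ 101 mL/min → bracket ≥ 80 mL/min.
100% of 150 mg = 150 mg

150 mg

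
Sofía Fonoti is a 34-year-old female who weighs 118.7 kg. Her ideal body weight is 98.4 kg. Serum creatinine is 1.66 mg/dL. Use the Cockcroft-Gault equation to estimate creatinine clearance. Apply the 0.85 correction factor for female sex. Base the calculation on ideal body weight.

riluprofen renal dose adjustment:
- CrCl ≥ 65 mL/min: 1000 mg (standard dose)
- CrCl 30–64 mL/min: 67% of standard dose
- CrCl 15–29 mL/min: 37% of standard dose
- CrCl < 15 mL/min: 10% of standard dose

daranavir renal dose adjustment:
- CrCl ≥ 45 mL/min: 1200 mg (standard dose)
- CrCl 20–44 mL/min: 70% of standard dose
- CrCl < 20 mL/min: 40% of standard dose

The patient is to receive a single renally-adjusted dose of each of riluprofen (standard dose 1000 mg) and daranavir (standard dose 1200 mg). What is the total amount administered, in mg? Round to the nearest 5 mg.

CrCl = (140 − 34) × 98.4 / (72 × 1.66) × 0.85 = 10430.4 / 119.52 × 0.85 ≈ 74.2 mL/min
CrCl ≈ 74 mL/min.
riluprofen: ≥ 65 mL/min → 100% of 1000 mg = 1000 mg.
daranavir: ≥ 45 mL/min → 100% of 1200 mg = 1200 mg.
Total = 1000 + 1200 = 2200 mg.

2200 mg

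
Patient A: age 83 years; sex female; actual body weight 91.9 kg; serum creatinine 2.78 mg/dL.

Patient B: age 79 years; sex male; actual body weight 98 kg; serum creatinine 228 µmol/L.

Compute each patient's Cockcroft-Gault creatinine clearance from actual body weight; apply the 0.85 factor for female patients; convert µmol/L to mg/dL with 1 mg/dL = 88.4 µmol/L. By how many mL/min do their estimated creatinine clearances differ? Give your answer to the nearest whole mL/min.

Patient A: CrCl = (140 − 83) × 91.9 / (72 × 2.78) × 0.85 = 5238.3 / 200.16 × 0.85 ≈ 22.2 mL/min
Patient B: SCr = 228 / 88.4 = 2.579 mg/dL
Patient B: CrCl = (140 − 79) × 98 / (72 × 2.579) = 5978.0 / 185.69 ≈ 32.2 mL/min
|22.2 − 32.2| = 10.0 mL/min

10 mL/min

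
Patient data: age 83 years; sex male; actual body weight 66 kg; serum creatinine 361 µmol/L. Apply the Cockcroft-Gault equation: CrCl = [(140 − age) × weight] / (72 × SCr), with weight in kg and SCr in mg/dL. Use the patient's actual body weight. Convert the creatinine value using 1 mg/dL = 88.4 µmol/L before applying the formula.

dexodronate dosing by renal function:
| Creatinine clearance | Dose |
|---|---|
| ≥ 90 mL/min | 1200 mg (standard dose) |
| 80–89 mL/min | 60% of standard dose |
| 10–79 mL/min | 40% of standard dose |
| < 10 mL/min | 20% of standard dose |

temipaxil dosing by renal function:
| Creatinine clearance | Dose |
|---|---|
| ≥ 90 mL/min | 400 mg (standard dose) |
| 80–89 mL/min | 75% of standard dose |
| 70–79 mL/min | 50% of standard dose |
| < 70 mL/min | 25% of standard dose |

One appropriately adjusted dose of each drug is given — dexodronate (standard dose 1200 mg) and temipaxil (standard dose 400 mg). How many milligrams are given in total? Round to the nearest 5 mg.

SCr = 361 / 88.4 = 4.084 mg/dL
CrCl = (140 − 83) × 66 / (72 × 4.084) = 3762.0 / 294.05 ≈ 12.8 mL/min
CrCl ≈ 13 mL/min.
dexodronate: 10–79 mL/min → 40% of 1200 mg = 480 mg.
temipaxil: < 70 mL/min → 25% of 400 mg = 100 mg.
Total = 480 + 100 = 580 mg.

580 mg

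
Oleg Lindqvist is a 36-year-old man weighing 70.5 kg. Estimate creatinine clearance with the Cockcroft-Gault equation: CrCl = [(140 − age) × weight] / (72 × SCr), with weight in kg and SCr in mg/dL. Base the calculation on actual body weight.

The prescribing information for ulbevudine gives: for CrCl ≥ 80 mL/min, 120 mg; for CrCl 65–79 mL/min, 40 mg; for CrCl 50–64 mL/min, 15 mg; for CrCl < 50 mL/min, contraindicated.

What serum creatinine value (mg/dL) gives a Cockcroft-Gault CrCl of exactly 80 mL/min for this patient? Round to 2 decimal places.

1.27 mg/dL

Standard dose requires CrCl ≥ 80 mL/min.
Set (140 − 36) × 70.5 / (72 × SCr) = 80
SCr = (140 − 36) × 70.5 / (72 × 80) = 1.273 mg/dL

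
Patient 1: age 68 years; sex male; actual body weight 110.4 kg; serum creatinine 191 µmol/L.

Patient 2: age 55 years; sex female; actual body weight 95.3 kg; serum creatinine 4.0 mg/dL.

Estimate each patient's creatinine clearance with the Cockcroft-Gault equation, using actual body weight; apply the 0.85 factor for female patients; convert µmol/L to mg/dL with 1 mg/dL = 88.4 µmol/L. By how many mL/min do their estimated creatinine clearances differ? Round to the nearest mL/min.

Patient 1: SCr = 191 / 88.4 = 2.161 mg/dL
Patient 1: CrCl = (140 − 68) × 110.4 / (72 × 2.161) = 7948.8 / 155.59 ≈ 51.1 mL/min
Patient 2: CrCl = (140 − 55) × 95.3 / (72 × 4) × 0.85 = 8100.5 / 288.00 × 0.85 ≈ 23.9 mL/min
|51.1 − 23.9| = 27.2 mL/min

27 mL/min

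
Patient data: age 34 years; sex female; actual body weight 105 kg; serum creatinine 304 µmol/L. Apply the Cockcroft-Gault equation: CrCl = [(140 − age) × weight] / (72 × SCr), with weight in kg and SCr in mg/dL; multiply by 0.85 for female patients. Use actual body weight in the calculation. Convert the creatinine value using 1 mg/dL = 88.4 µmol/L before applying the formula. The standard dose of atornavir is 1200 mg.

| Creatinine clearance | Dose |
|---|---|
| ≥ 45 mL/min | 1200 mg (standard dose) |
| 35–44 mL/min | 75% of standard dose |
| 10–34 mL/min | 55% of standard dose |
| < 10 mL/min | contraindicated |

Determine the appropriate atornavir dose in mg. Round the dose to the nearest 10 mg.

900 mg

SCr = 304 / 88.4 = 3.439 mg/dL
CrCl = (140 − 34) × 105 / (72 × 3.439) × 0.85 = 11130.0 / 247.61 × 0.85 ≈ 38.2 mL/min
CrCl ≈ 38 mL/min → bracket 35–44 mL/min.
75% of 1200 mg = 900 mg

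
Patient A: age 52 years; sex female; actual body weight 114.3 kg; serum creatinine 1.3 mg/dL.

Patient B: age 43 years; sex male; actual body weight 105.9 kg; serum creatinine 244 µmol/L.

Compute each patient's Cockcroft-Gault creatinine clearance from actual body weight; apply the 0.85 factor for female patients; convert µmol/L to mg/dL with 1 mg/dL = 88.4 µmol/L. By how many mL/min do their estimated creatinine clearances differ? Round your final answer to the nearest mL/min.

Patient A: CrCl = (140 − 52) × 114.3 / (72 × 1.3) × 0.85 = 10058.4 / 93.60 × 0.85 ≈ 91.3 mL/min
Patient B: SCr = 244 / 88.4 = 2.76 mg/dL
Patient B: CrCl = (140 − 43) × 105.9 / (72 × 2.76) = 10272.3 / 198.72 ≈ 51.7 mL/min
|91.3 − 51.7| = 39.6 mL/min

40 mL/min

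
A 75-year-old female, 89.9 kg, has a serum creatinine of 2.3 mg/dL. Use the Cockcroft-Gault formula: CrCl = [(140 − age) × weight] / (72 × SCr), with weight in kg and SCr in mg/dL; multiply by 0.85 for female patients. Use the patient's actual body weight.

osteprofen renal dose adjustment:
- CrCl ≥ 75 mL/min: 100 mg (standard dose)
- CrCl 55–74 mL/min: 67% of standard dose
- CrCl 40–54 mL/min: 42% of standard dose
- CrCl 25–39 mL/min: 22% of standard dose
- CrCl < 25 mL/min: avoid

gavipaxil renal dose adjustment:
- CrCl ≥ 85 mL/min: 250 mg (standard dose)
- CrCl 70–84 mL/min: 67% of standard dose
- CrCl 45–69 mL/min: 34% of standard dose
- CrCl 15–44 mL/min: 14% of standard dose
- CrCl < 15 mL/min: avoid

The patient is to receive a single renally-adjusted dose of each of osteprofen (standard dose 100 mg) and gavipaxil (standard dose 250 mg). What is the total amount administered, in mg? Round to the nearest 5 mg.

CrCl = (140 − 75) × 89.9 / (72 × 2.3) × 0.85 = 5843.5 / 165.60 × 0.85 ≈ 30.0 mL/min
CrCl ≈ 30 mL/min.
osteprofen: 25–39 mL/min → 22% of 100 mg = 22 mg.
gavipaxil: 15–44 mL/min → 14% of 250 mg = 35 mg.
Total = 22 + 35 = 57 mg.

55 mg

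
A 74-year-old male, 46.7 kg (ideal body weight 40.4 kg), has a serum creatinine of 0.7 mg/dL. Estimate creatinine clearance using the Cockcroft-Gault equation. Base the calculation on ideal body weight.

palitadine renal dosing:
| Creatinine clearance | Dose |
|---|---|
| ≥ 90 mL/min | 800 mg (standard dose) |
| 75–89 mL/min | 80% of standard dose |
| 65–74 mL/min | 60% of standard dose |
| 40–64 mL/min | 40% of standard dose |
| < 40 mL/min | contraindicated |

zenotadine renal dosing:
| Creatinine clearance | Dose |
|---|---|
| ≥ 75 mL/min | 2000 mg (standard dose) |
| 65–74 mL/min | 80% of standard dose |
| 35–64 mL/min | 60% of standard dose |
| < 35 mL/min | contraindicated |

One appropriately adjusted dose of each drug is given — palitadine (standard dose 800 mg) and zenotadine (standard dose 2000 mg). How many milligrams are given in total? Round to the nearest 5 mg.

1520 mg

CrCl = (140 − 74) × 40.4 / (72 × 0.7) = 2666.4 / 50.40 ≈ 52.9 mL/min
CrCl ≈ 53 mL/min.
palitadine: 40–64 mL/min → 40% of 800 mg = 320 mg.
zenotadine: 35–64 mL/min → 60% of 2000 mg = 1200 mg.
Total = 320 + 1200 = 1520 mg.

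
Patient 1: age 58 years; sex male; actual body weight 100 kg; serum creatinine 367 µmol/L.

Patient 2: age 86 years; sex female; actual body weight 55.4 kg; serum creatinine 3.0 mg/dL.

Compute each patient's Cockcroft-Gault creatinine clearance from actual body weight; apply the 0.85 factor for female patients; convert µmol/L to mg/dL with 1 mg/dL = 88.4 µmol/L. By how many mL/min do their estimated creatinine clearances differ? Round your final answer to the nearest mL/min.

16 mL/min

Patient 1: SCr = 367 / 88.4 = 4.152 mg/dL
Patient 1: CrCl = (140 − 58) × 100 / (72 × 4.152) = 8200.0 / 298.94 ≈ 27.4 mL/min
Patient 2: CrCl = (140 − 86) × 55.4 / (72 × 3) × 0.85 = 2991.6 / 216.00 × 0.85 ≈ 11.8 mL/min
|27.4 − 11.8| = 15.6 mL/min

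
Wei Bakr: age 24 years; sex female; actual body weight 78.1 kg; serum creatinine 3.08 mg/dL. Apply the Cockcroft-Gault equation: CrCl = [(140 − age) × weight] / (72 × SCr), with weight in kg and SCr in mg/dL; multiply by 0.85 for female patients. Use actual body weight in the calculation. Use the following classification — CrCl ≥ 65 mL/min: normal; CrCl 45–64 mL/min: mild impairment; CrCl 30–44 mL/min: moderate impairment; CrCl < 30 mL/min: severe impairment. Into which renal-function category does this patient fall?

moderate impairment

CrCl = (140 − 24) × 78.1 / (72 × 3.08) × 0.85 = 9059.6 / 221.76 × 0.85 ≈ 34.7 mL/min
35 mL/min falls in the 'moderate impairment' range.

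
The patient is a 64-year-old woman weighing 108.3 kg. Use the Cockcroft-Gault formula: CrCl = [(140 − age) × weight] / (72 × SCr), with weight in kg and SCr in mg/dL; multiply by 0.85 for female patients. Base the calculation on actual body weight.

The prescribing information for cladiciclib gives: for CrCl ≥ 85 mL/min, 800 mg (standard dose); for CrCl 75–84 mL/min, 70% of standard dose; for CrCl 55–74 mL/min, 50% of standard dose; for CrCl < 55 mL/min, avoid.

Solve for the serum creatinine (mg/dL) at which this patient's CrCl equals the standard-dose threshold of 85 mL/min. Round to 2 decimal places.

Standard dose requires CrCl ≥ 85 mL/min.
Set (140 − 64) × 108.3 × 0.85 / (72 × SCr) = 85
SCr = (140 − 64) × 108.3 × 0.85 / (72 × 85) = 1.143 mg/dL

1.14 mg/dL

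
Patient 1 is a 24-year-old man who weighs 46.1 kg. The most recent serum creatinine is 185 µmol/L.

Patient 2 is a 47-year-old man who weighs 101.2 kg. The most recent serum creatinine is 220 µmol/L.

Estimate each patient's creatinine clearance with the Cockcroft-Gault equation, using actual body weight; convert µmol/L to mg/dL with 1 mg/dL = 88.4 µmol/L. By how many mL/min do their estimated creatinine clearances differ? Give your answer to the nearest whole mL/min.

Patient 1: SCr = 185 / 88.4 = 2.093 mg/dL
Patient 1: CrCl = (140 − 24) × 46.1 / (72 × 2.093) = 5347.6 / 150.70 ≈ 35.5 mL/min
Patient 2: SCr = 220 / 88.4 = 2.489 mg/dL
Patient 2: CrCl = (140 − 47) × 101.2 / (72 × 2.489) = 9411.6 / 179.21 ≈ 52.5 mL/min
|35.5 − 52.5| = 17.0 mL/min

17 mL/min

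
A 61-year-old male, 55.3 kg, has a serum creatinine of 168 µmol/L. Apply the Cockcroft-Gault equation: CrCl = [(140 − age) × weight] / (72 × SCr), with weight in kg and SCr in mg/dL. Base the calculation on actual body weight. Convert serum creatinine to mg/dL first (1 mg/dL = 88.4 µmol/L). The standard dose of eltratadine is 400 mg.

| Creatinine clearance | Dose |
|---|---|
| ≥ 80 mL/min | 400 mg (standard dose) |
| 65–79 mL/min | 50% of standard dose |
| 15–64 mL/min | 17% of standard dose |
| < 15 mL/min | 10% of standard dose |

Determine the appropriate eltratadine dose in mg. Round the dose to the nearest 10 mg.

70 mg

SCr = 168 / 88.4 = 1.9 mg/dL
CrCl = (140 − 61) × 55.3 / (72 × 1.9) = 4368.7 / 136.80 ≈ 31.9 mL/min
CrCl ≈ 32 mL/min → bracket 15–64 mL/min.
17% of 400 mg = 68 mg → 70 mg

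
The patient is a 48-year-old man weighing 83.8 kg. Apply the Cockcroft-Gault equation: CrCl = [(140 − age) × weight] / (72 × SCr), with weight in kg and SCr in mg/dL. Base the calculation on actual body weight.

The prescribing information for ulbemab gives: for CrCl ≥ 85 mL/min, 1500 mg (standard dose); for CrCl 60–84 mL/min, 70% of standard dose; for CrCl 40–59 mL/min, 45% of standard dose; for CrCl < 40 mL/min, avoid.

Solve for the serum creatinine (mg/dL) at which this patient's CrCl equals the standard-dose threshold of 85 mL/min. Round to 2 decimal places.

1.26 mg/dL

Standard dose requires CrCl ≥ 85 mL/min.
Set (140 − 48) × 83.8 / (72 × SCr) = 85
SCr = (140 − 48) × 83.8 / (72 × 85) = 1.260 mg/dL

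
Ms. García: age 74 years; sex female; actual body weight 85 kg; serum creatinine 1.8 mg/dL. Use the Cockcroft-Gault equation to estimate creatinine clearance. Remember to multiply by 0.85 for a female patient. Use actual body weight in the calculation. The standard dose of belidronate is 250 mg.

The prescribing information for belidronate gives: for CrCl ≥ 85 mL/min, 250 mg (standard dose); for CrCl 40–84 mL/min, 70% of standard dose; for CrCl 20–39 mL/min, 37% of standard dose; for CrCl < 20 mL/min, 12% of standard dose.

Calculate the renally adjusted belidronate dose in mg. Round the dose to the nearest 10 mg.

CrCl = (140 − 74) × 85 / (72 × 1.8) × 0.85 = 5610.0 / 129.60 × 0.85 ≈ 36.8 mL/min
CrCl ≈ 37 mL/min → bracket 20–39 mL/min.
37% of 250 mg = 92.5 mg → 90 mg

90 mg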